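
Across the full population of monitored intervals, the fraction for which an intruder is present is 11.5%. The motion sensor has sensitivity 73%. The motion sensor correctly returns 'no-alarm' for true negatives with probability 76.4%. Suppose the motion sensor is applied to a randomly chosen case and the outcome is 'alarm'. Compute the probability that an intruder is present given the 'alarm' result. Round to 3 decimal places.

Let H be the event that an intruder is present. P(H) = 0.115, so P(¬H) = 0.885. With E the 'alarm' result, P(E|H) = 0.73 and P(E|¬H) = 0.236.
P(E) = 0.73·0.115 + 0.236·0.885 = 0.083950 + 0.20886 = 0.29281.
By Bayes' theorem, P(H|E) = 0.083950 / 0.29281 = 0.287.

P(H | E) ≈ 0.287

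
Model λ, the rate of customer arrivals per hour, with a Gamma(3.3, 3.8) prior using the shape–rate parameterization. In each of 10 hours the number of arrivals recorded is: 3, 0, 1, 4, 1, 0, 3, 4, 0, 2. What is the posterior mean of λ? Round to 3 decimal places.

The Poisson likelihood adds the total count to the shape and the number of exposure periods to the rate. Here ∑xᵢ = 18 and n = 10, so shape 3.3→21.3 and rate 3.8→13.8.
Posterior mean = shape/rate = 21.3/13.8 = 1.543.

Posterior mean ≈ 1.543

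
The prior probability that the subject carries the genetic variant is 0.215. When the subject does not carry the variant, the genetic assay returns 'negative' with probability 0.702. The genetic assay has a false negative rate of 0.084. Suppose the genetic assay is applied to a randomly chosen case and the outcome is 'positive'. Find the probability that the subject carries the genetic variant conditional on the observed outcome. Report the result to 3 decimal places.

P(H | E) ≈ 0.457

Let H be the event that the subject carries the genetic variant. P(H) = 0.215, so P(¬H) = 0.785. With E the 'positive' result, P(E|H) = 0.916 and P(E|¬H) = 0.298.
P(E) = 0.916·0.215 + 0.298·0.785 = 0.19694 + 0.23393 = 0.43087.
By Bayes' theorem, P(H|E) = 0.19694 / 0.43087 = 0.457.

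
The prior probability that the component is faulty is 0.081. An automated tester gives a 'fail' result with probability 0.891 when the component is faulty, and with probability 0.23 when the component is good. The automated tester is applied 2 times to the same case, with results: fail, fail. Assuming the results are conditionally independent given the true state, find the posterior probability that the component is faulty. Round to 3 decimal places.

Posterior P(H) ≈ 0.569

Let H be the event that the component is faulty; start with P(H) = 0.081. P('fail'|H) = 0.891, P('fail'|¬H) = 0.23.
Update on result 1 ('fail'): P(H) ← 0.891·0.0810 / (0.891·0.0810 + 0.23·0.9190) = 0.072171/0.28354 = 0.2545.
Update on result 2 ('fail'): P(H) ← 0.891·0.2545 / (0.891·0.2545 + 0.23·0.7455) = 0.22679/0.39825 = 0.5695.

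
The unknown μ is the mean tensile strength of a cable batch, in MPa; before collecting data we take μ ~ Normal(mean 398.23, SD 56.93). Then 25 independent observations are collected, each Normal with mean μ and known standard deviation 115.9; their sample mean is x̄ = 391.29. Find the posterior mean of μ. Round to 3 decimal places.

Posterior mean ≈ 392.277

With known σ, the Normal prior is conjugate. Weight on the data is w = (n/σ²)/(n/σ² + 1/τ₀²) = 0.00186111/(0.00186111+0.00030854) = 0.85779.
Posterior mean = w·x̄ + (1−w)·μ₀ = 0.85779·391.29 + 0.14221·398.23 = 392.277.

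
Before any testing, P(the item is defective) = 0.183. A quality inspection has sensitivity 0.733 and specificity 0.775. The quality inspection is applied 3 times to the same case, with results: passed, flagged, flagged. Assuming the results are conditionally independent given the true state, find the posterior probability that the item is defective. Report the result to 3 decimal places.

Posterior P(H) ≈ 0.450

With H the event that the item is defective, the joint likelihood of the observed sequence is P(data|H) = 0.267·0.733·0.733 = 0.14346 and P(data|¬H) = 0.775·0.225·0.225 = 0.039234.
Bayes: P(H|data) = 0.183·0.14346 / (0.183·0.14346 + 0.817·0.039234) = 0.026252/0.058307 = 0.4502.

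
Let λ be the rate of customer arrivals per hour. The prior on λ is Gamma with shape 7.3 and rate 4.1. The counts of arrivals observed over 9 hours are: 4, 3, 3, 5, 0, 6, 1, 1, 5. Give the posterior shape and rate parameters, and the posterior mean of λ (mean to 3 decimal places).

Posterior: Gamma(shape=35.3, rate=13.1); mean ≈ 2.695

The Poisson likelihood adds the total count to the shape and the number of exposure periods to the rate. Here ∑xᵢ = 28 and n = 9, so shape 7.3→35.3 and rate 4.1→13.1.
E[λ | data] = 35.3/13.1 = 2.695.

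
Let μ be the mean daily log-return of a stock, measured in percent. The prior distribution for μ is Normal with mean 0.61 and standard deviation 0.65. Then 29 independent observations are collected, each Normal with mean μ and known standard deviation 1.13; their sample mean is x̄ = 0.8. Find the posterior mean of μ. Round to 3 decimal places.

Prior precision 1/τ₀² = 1/0.65² = 2.36686; data precision n/σ² = 29/1.13² = 22.7113.
Posterior precision = 2.36686 + 22.7113 = 25.0781.
Posterior mean = (2.36686·0.61 + 22.7113·0.8) / 25.0781 = 0.782.

Posterior mean ≈ 0.782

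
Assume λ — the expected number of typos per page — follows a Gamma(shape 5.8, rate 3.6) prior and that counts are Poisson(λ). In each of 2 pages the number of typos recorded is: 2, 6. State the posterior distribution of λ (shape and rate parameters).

Posterior: Gamma(shape=13.8, rate=5.6)

The Poisson likelihood adds the total count to the shape and the number of exposure periods to the rate. Here ∑xᵢ = 8 and n = 2, so shape 5.8→13.8 and rate 3.6→5.6.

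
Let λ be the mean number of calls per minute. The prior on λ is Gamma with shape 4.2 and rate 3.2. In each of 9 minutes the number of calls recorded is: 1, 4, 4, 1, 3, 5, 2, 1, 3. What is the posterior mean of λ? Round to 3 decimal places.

The Poisson likelihood adds the total count to the shape and the number of exposure periods to the rate. Here ∑xᵢ = 24 and n = 9, so shape 4.2→28.2 and rate 3.2→12.2.
Posterior mean = shape/rate = 28.2/12.2 = 2.311.

Posterior mean ≈ 2.311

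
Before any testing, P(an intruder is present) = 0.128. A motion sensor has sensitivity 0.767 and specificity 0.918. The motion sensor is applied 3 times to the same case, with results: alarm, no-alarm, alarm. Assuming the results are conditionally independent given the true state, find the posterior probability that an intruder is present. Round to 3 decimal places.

Posterior P(H) ≈ 0.765

Let H be the event that an intruder is present; start with P(H) = 0.128. P('alarm'|H) = 0.767, P('alarm'|¬H) = 0.082.
Update on result 1 ('alarm'): P(H) ← 0.767·0.1280 / (0.767·0.1280 + 0.082·0.8720) = 0.098176/0.16968 = 0.5786.
Update on result 2 ('no-alarm'): P(H) ← 0.233·0.5786 / (0.233·0.5786 + 0.918·0.4214) = 0.13481/0.52166 = 0.2584.
Update on result 3 ('alarm'): P(H) ← 0.767·0.2584 / (0.767·0.2584 + 0.082·0.7416) = 0.19821/0.25902 = 0.7652.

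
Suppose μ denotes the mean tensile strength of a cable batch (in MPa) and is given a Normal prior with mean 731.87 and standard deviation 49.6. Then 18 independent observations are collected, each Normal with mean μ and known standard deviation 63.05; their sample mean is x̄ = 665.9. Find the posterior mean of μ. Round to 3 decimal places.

Posterior mean ≈ 671.334

With known σ, the Normal prior is conjugate. Weight on the data is w = (n/σ²)/(n/σ² + 1/τ₀²) = 0.00452796/(0.00452796+0.00040648) = 0.91762.
Posterior mean = w·x̄ + (1−w)·μ₀ = 0.91762·665.9 + 0.082376·731.87 = 671.334.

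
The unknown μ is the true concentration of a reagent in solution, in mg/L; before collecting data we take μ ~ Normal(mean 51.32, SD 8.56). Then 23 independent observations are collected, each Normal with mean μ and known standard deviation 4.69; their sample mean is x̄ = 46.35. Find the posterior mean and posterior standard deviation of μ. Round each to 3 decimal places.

Prior precision 1/τ₀² = 1/8.56² = 0.0136475; data precision n/σ² = 23/4.69² = 1.04564.
Posterior precision = 0.0136475 + 1.04564 = 1.05929, giving posterior SD = 1/√1.05929 = 0.972.
Posterior mean = (0.0136475·51.32 + 1.04564·46.35) / 1.05929 = 46.414.

Posterior mean ≈ 46.414; posterior SD ≈ 0.972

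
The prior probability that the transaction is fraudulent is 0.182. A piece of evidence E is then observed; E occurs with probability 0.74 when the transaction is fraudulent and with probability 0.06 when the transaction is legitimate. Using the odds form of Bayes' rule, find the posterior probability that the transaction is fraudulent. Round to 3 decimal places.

Prior odds = 0.182/(1−0.182) = 0.22249.
Likelihood ratio for E = 0.74/0.06 = 12.333.
Posterior odds = prior odds × LR = 2.7441.
Posterior probability = odds/(1+odds) = 2.7441/3.7441 = 0.733.

Posterior probability ≈ 0.733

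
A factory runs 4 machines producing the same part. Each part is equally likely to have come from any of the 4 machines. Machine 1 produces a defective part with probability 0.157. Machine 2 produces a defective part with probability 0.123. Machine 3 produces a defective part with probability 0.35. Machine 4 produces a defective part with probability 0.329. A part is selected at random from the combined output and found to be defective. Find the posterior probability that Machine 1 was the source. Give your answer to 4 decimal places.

P(defective|M1) = 0.157; P(defective|M2) = 0.123; P(defective|M3) = 0.35; P(defective|M4) = 0.329.
Prior × likelihood for each source: 0.25·0.157=0.03925, 0.25·0.123=0.03075, 0.25·0.35=0.08750, 0.25·0.329=0.08225. Summing gives P(defective) = 0.23975.
P(Machine 1 | defective) = 0.03925 / 0.23975 = 0.1637.

Posterior probability ≈ 0.1637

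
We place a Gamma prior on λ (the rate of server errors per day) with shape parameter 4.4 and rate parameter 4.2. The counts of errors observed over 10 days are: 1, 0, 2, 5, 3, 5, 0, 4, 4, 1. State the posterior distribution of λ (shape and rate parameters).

Posterior: Gamma(shape=29.4, rate=14.2)

Total count ∑xᵢ = 25 over n = 10 days.
Gamma is conjugate to the Poisson likelihood: posterior is Gamma(shape = 4.4+25 = 29.4, rate = 4.2+10 = 14.2).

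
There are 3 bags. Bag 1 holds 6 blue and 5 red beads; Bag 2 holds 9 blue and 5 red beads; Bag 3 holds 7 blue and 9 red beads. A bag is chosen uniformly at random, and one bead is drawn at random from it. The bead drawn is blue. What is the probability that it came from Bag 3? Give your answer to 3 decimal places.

Posterior probability ≈ 0.269

Tabulate prior·likelihood by source: [1] prior 0.333333, lik 0.5455, product 0.1818; [2] prior 0.333333, lik 0.6429, product 0.2143; [3] prior 0.333333, lik 0.4375, product 0.1458.
Normalizing constant = 0.54194; the posterior for Bag 3 is its product over the sum, 0.1458/0.54194 = 0.269.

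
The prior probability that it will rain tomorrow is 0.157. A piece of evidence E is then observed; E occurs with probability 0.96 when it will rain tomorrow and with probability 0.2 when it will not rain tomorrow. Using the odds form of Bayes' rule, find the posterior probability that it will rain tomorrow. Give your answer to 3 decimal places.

Posterior probability ≈ 0.472

Prior odds = 0.157/(1−0.157) = 0.18624. In log-odds, ln(0.18624) = -1.6807.
Add log likelihood ratio: ln(4.8000) = 1.5686.
Posterior log-odds = -0.11211, so posterior odds = exp(-0.11211) = 0.89395. Converting, P(H|E) = 0.89395/1.8940 = 0.472.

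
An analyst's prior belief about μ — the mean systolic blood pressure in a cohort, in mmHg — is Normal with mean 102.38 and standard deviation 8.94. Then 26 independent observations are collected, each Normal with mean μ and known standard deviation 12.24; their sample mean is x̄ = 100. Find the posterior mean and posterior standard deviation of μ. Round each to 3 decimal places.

With known σ, the Normal prior is conjugate. Weight on the data is w = (n/σ²)/(n/σ² + 1/τ₀²) = 0.173544/(0.173544+0.0125119) = 0.93275.
Posterior mean = w·x̄ + (1−w)·μ₀ = 0.93275·100 + 0.067248·102.38 = 100.160. Posterior variance = 1/(0.173544+0.0125119) = 5.37472, so SD = 2.318.

Posterior mean ≈ 100.160; posterior SD ≈ 2.318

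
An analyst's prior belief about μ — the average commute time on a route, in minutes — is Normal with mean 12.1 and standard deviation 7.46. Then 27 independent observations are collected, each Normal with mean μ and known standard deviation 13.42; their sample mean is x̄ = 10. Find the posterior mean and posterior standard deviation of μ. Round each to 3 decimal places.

Posterior mean ≈ 10.225; posterior SD ≈ 2.441

With known σ, the Normal prior is conjugate. Weight on the data is w = (n/σ²)/(n/σ² + 1/τ₀²) = 0.149920/(0.149920+0.0179689) = 0.89297.
Posterior mean = w·x̄ + (1−w)·μ₀ = 0.89297·10 + 0.10703·12.1 = 10.225. Posterior variance = 1/(0.149920+0.0179689) = 5.95633, so SD = 2.441.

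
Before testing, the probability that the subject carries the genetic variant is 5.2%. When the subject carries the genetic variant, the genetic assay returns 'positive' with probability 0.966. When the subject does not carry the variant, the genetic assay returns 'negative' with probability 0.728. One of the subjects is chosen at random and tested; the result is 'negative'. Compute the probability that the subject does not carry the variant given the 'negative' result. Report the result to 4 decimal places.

Write H for 'the subject carries the genetic variant'. Prior odds H:¬H = 0.052/0.948 = 0.054852. For the 'negative' outcome, the likelihood ratio is 0.034/0.728 = 0.046703.
Posterior odds = 0.054852 × 0.046703 = 0.0025618, so P(H|E) = 0.0025618/(1+0.0025618) = 0.0026. Then P(¬H|E) = 1 − 0.0026 = 0.9974.

P(¬H | E) ≈ 0.9974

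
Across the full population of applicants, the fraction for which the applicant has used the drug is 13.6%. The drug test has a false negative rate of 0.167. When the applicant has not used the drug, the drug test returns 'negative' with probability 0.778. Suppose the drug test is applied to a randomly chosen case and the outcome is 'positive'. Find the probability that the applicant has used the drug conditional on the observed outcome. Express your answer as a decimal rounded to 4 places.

P(H | E) ≈ 0.3713

Let H be the event that the applicant has used the drug. P(H) = 0.136, so P(¬H) = 0.864. With E the 'positive' result, P(E|H) = 0.833 and P(E|¬H) = 0.222.
P(E) = 0.833·0.136 + 0.222·0.864 = 0.11329 + 0.19181 = 0.30510.
By Bayes' theorem, P(H|E) = 0.11329 / 0.30510 = 0.3713.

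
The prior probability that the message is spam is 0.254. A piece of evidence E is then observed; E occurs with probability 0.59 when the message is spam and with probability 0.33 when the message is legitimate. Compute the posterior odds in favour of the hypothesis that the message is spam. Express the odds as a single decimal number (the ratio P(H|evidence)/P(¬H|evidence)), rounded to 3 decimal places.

Prior odds = 0.254/(1−0.254) = 0.34048. In log-odds, ln(0.34048) = -1.0774.
Add log likelihood ratio: ln(1.7879) = 0.58103.
Posterior log-odds = -0.49636, so posterior odds = exp(-0.49636) = 0.60874.

Posterior odds ≈ 0.609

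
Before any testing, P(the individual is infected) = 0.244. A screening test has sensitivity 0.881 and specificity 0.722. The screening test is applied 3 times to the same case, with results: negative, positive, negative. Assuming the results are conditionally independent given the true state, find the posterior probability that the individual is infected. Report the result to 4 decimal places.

Let H be the event that the individual is infected; start with P(H) = 0.244. P('positive'|H) = 0.881, P('positive'|¬H) = 0.278.
Update on result 1 ('negative'): P(H) ← 0.119·0.2440 / (0.119·0.2440 + 0.722·0.7560) = 0.029036/0.57487 = 0.0505.
Update on result 2 ('positive'): P(H) ← 0.881·0.0505 / (0.881·0.0505 + 0.278·0.9495) = 0.044498/0.30846 = 0.1443.
Update on result 3 ('negative'): P(H) ← 0.119·0.1443 / (0.119·0.1443 + 0.722·0.8557) = 0.017167/0.63501 = 0.0270.

Posterior P(H) ≈ 0.0270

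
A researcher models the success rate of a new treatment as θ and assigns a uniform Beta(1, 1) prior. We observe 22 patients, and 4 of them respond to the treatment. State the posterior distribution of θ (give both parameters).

Posterior: Beta(5, 19)

The binomial likelihood is conjugate to the Beta prior: with 4 successes and 18 failures, the posterior is Beta(1+4, 1+18) = Beta(5, 19).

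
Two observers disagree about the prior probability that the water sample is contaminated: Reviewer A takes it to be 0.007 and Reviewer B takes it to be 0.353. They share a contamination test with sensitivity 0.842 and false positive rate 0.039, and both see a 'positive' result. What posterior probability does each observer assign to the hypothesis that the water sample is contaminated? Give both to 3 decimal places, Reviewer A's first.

Reviewer A: 0.132; Reviewer B: 0.922

P('+'|H) = 0.842, P('+'|¬H) = 0.039.
Reviewer A: numerator 0.842·0.007 = 0.0058940; evidence = 0.0058940+0.039·0.993 = 0.044621; posterior = 0.132.
Reviewer B: numerator 0.842·0.353 = 0.29723; evidence = 0.29723+0.039·0.647 = 0.32246; posterior = 0.922.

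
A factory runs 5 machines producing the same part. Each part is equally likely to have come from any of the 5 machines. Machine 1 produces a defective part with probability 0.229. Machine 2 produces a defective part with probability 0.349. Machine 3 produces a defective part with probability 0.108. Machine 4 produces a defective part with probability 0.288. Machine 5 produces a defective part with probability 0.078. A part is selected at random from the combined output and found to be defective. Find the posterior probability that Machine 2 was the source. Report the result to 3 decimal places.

P(defective|M1) = 0.229; P(defective|M2) = 0.349; P(defective|M3) = 0.108; P(defective|M4) = 0.288; P(defective|M5) = 0.078.
Prior × likelihood for each source: 0.2·0.229=0.04580, 0.2·0.349=0.06980, 0.2·0.108=0.02160, 0.2·0.288=0.05760, 0.2·0.078=0.01560. Summing gives P(defective) = 0.21040.
P(Machine 2 | defective) = 0.06980 / 0.21040 = 0.332.

Posterior probability ≈ 0.332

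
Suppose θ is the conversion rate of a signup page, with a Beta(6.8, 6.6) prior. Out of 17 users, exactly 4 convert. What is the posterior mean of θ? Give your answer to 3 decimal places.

Posterior mean ≈ 0.355

Observing 4 successes and 13 failures updates Beta(6.8, 6.6) by adding the success and failure counts to the two shape parameters: α = 6.8+4 = 10.8, β = 6.6+13 = 19.6.
Posterior mean = α/(α+β) = 10.8/30.4 = 0.355.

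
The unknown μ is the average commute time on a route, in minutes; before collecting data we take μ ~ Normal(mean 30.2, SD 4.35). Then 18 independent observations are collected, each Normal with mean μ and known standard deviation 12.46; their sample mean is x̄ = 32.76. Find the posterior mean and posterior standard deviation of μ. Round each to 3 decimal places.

Prior precision 1/τ₀² = 1/4.35² = 0.0528471; data precision n/σ² = 18/12.46² = 0.115941.
Posterior precision = 0.0528471 + 0.115941 = 0.168788, giving posterior SD = 1/√0.168788 = 2.434.
Posterior mean = (0.0528471·30.2 + 0.115941·32.76) / 0.168788 = 31.958.

Posterior mean ≈ 31.958; posterior SD ≈ 2.434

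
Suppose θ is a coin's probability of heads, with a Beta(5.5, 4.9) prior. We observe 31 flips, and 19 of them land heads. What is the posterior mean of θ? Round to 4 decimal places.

Observing 19 successes and 12 failures updates Beta(5.5, 4.9) by adding the success and failure counts to the two shape parameters: α = 5.5+19 = 24.5, β = 4.9+12 = 16.9.
E[θ | data] = 24.5/(24.5+16.9) = 0.5918.

Posterior mean ≈ 0.5918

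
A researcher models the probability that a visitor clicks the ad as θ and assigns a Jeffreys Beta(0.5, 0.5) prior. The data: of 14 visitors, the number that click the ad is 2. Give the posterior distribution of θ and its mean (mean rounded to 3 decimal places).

Posterior: Beta(2.5, 12.5); mean ≈ 0.167

The binomial likelihood is conjugate to the Beta prior: with 2 successes and 12 failures, the posterior is Beta(0.5+2, 0.5+12) = Beta(2.5, 12.5).
Posterior mean = α/(α+β) = 2.5/15 = 0.167.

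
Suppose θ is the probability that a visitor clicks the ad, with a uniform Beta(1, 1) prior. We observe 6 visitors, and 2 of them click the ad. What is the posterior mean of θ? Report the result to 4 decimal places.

The binomial likelihood is conjugate to the Beta prior: with 2 successes and 4 failures, the posterior is Beta(1+2, 1+4) = Beta(3, 5).
E[θ | data] = 3/(3+5) = 0.3750.

Posterior mean ≈ 0.3750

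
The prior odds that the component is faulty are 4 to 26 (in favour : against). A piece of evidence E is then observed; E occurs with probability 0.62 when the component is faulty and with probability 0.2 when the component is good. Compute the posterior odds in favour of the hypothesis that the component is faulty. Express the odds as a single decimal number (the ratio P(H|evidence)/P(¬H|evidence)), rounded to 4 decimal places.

Posterior odds ≈ 0.4769

Prior odds = 4/26 = 0.15385.
Likelihood ratio for E = 0.62/0.2 = 3.1000.
Posterior odds = prior odds × LR = 0.47692.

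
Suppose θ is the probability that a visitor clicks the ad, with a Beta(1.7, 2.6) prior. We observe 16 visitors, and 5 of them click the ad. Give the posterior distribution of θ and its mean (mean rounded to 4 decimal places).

Observing 5 successes and 11 failures updates Beta(1.7, 2.6) by adding the success and failure counts to the two shape parameters: α = 1.7+5 = 6.7, β = 2.6+11 = 13.6.
Posterior mean = α/(α+β) = 6.7/20.3 = 0.3300.

Posterior: Beta(6.7, 13.6); mean ≈ 0.3300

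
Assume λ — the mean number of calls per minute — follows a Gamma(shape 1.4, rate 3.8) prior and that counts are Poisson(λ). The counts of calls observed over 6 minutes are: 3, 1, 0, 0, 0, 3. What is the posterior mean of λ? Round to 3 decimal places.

Total count ∑xᵢ = 7 over n = 6 minutes.
Gamma is conjugate to the Poisson likelihood: posterior is Gamma(shape = 1.4+7 = 8.4, rate = 3.8+6 = 9.8).
Posterior mean = shape/rate = 8.4/9.8 = 0.857.

Posterior mean ≈ 0.857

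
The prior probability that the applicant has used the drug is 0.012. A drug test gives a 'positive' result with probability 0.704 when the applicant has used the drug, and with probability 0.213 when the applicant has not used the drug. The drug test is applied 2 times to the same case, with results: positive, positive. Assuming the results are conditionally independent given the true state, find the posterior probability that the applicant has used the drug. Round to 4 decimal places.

Posterior P(H) ≈ 0.1171

Let H be the event that the applicant has used the drug; start with P(H) = 0.012. P('positive'|H) = 0.704, P('positive'|¬H) = 0.213.
Update on result 1 ('positive'): P(H) ← 0.704·0.0120 / (0.704·0.0120 + 0.213·0.9880) = 0.0084480/0.21889 = 0.0386.
Update on result 2 ('positive'): P(H) ← 0.704·0.0386 / (0.704·0.0386 + 0.213·0.9614) = 0.027170/0.23195 = 0.1171.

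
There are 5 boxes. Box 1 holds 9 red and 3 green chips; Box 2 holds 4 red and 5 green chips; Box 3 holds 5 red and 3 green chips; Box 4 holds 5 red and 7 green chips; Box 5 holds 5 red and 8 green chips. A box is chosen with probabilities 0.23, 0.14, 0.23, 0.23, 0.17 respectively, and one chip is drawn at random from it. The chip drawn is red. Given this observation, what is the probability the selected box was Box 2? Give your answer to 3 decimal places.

Posterior probability ≈ 0.115

P(red|Box 1) = 0.75; P(red|Box 2) = 0.4444; P(red|Box 3) = 0.625; P(red|Box 4) = 0.4167; P(red|Box 5) = 0.3846.
Prior × likelihood for each source: 0.23·0.75=0.1725, 0.14·0.4444=0.06222, 0.23·0.625=0.1438, 0.23·0.4167=0.09583, 0.17·0.3846=0.06538. Summing gives P(red) = 0.53969.
P(Box 2 | red) = 0.06222 / 0.53969 = 0.115.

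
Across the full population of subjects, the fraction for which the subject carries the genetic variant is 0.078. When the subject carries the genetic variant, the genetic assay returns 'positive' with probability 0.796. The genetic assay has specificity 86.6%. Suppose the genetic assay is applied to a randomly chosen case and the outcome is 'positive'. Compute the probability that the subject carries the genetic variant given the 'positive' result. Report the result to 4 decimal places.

Let H be the event that the subject carries the genetic variant. P(H) = 0.078, so P(¬H) = 0.922. With E the 'positive' result, P(E|H) = 0.796 and P(E|¬H) = 0.134.
P(E) = 0.796·0.078 + 0.134·0.922 = 0.062088 + 0.12355 = 0.18564.
By Bayes' theorem, P(H|E) = 0.062088 / 0.18564 = 0.3345.

P(H | E) ≈ 0.3345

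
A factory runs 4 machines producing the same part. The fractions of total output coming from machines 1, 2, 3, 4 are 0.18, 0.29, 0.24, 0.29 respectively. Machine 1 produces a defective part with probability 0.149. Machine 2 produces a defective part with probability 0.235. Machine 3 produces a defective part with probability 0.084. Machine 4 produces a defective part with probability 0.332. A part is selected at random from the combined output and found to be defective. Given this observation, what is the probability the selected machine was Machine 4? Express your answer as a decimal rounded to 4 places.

Posterior probability ≈ 0.4554

P(defective|M1) = 0.149; P(defective|M2) = 0.235; P(defective|M3) = 0.084; P(defective|M4) = 0.332.
Prior × likelihood for each source: 0.18·0.149=0.02682, 0.29·0.235=0.06815, 0.24·0.084=0.02016, 0.29·0.332=0.09628. Summing gives P(defective) = 0.21141.
P(Machine 4 | defective) = 0.09628 / 0.21141 = 0.4554.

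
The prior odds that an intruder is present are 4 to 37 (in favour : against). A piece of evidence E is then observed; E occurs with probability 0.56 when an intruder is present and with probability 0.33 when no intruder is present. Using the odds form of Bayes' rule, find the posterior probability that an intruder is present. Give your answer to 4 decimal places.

Prior odds = 4/37 = 0.10811. In log-odds, ln(0.10811) = -2.2246.
Add log likelihood ratio: ln(1.6970) = 0.52884.
Posterior log-odds = -1.6958, so posterior odds = exp(-1.6958) = 0.18346. Converting, P(H|E) = 0.18346/1.1835 = 0.1550.

Posterior probability ≈ 0.1550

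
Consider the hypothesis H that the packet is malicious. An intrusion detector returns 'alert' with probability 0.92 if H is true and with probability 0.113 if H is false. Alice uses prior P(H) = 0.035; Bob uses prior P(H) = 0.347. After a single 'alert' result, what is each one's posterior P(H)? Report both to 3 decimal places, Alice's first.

Alice: 0.228; Bob: 0.812

The likelihood ratio for an 'alert' result is 0.92/0.113 = 8.1416.
Alice: prior odds 0.035/0.965 = 0.036269; posterior odds 0.29529; posterior probability 0.228.
Bob: prior odds 0.347/0.653 = 0.53139; posterior odds 4.3264; posterior probability 0.812.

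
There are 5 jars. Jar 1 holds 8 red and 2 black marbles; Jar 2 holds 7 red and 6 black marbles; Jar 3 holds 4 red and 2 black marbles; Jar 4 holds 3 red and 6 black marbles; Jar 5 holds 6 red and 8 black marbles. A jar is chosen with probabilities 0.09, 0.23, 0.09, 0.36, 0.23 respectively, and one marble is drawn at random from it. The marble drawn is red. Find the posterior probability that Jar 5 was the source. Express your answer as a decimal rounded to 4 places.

Posterior probability ≈ 0.2078

Tabulate prior·likelihood by source: [1] prior 0.09, lik 0.8, product 0.07200; [2] prior 0.23, lik 0.5385, product 0.1238; [3] prior 0.09, lik 0.6667, product 0.06000; [4] prior 0.36, lik 0.3333, product 0.1200; [5] prior 0.23, lik 0.4286, product 0.09857.
Normalizing constant = 0.47442; the posterior for Jar 5 is its product over the sum, 0.09857/0.47442 = 0.2078.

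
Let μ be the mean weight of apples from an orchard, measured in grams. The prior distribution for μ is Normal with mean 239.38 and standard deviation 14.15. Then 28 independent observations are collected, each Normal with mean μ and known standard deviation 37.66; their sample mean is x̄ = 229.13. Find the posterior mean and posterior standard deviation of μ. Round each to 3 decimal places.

Posterior mean ≈ 231.200; posterior SD ≈ 6.358

Prior precision 1/τ₀² = 1/14.15² = 0.00499444; data precision n/σ² = 28/37.66² = 0.0197423.
Posterior precision = 0.00499444 + 0.0197423 = 0.0247367, giving posterior SD = 1/√0.0247367 = 6.358.
Posterior mean = (0.00499444·239.38 + 0.0197423·229.13) / 0.0247367 = 231.200.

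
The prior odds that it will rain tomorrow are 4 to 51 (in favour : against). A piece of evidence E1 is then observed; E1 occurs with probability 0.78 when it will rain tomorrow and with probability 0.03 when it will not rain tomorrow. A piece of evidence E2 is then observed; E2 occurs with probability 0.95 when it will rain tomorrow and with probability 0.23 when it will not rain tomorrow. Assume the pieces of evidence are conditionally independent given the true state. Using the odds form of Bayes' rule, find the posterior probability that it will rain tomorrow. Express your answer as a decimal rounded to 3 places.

Prior odds = 4/51 = 0.078431. In log-odds, ln(0.078431) = -2.5455.
Add log likelihood ratios: ln(26.000) + ln(4.1304) = 4.6765.
Posterior log-odds = 2.1309, so posterior odds = exp(2.1309) = 8.4228. Converting, P(H|E) = 8.4228/9.4228 = 0.894.

Posterior probability ≈ 0.894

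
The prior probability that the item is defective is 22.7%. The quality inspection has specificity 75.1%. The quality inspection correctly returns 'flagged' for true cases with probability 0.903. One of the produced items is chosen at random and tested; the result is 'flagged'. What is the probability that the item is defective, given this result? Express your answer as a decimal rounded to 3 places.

P(H | E) ≈ 0.516

Write H for 'the item is defective'. Prior odds H:¬H = 0.227/0.773 = 0.29366. For the 'flagged' outcome, the likelihood ratio is 0.903/0.249 = 3.6265.
Posterior odds = 0.29366 × 3.6265 = 1.0650, so P(H|E) = 1.0650/(1+1.0650) = 0.516.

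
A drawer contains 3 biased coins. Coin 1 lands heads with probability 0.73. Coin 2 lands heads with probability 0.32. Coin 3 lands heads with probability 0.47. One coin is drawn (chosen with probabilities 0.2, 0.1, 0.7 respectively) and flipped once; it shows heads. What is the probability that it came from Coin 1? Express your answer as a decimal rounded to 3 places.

Posterior probability ≈ 0.288

Tabulate prior·likelihood by source: [1] prior 0.2, lik 0.73, product 0.1460; [2] prior 0.1, lik 0.32, product 0.03200; [3] prior 0.7, lik 0.47, product 0.3290.
Normalizing constant = 0.50700; the posterior for Coin 1 is its product over the sum, 0.1460/0.50700 = 0.288.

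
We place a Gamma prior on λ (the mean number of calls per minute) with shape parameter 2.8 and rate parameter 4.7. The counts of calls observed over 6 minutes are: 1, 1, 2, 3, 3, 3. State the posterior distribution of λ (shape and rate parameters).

The Poisson likelihood adds the total count to the shape and the number of exposure periods to the rate. Here ∑xᵢ = 13 and n = 6, so shape 2.8→15.8 and rate 4.7→10.7.

Posterior: Gamma(shape=15.8, rate=10.7)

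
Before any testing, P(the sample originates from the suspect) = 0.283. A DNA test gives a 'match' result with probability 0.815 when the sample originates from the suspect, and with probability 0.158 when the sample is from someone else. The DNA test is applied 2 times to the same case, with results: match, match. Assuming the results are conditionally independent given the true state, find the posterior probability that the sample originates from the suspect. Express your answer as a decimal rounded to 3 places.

Let H be the event that the sample originates from the suspect; start with P(H) = 0.283. P('match'|H) = 0.815, P('match'|¬H) = 0.158.
Update on result 1 ('match'): P(H) ← 0.815·0.2830 / (0.815·0.2830 + 0.158·0.7170) = 0.23064/0.34393 = 0.6706.
Update on result 2 ('match'): P(H) ← 0.815·0.6706 / (0.815·0.6706 + 0.158·0.3294) = 0.54655/0.59859 = 0.9131.

Posterior P(H) ≈ 0.913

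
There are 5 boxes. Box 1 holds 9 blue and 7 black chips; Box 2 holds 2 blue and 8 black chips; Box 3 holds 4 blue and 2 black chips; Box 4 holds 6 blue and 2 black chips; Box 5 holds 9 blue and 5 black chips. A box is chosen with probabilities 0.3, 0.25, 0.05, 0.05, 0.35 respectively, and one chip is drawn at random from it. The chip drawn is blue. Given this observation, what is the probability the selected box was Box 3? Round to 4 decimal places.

Posterior probability ≈ 0.0648

P(blue|Box 1) = 0.5625; P(blue|Box 2) = 0.2; P(blue|Box 3) = 0.6667; P(blue|Box 4) = 0.75; P(blue|Box 5) = 0.6429.
Prior × likelihood for each source: 0.3·0.5625=0.1687, 0.25·0.2=0.05000, 0.05·0.6667=0.03333, 0.05·0.75=0.03750, 0.35·0.6429=0.2250. Summing gives P(blue) = 0.51458.
P(Box 3 | blue) = 0.03333 / 0.51458 = 0.0648.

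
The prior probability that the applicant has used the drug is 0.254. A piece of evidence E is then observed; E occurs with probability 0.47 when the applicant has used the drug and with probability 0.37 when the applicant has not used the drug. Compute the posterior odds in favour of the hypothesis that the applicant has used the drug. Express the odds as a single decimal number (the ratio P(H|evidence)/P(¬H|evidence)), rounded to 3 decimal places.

Prior odds = 0.254/(1−0.254) = 0.34048. In log-odds, ln(0.34048) = -1.0774.
Add log likelihood ratio: ln(1.2703) = 0.23923.
Posterior log-odds = -0.83816, so posterior odds = exp(-0.83816) = 0.43250.

Posterior odds ≈ 0.433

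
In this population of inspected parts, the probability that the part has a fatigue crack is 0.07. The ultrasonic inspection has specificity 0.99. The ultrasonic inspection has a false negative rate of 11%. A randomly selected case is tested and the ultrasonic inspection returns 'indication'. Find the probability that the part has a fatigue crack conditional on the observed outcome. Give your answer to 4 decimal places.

Let H be the event that the part has a fatigue crack. P(H) = 0.07, so P(¬H) = 0.93. With E the 'indication' result, P(E|H) = 0.89 and P(E|¬H) = 0.01.
P(E) = 0.89·0.07 + 0.01·0.93 = 0.062300 + 0.0093000 = 0.071600.
By Bayes' theorem, P(H|E) = 0.062300 / 0.071600 = 0.8701.

P(H | E) ≈ 0.8701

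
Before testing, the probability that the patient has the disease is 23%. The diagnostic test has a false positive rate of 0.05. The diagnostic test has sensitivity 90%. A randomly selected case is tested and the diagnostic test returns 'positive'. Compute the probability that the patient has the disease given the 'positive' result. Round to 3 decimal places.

Write H for 'the patient has the disease'. Prior odds H:¬H = 0.23/0.77 = 0.29870. For the 'positive' outcome, the likelihood ratio is 0.9/0.05 = 18.000.
Posterior odds = 0.29870 × 18.000 = 5.3766, so P(H|E) = 5.3766/(1+5.3766) = 0.843.

P(H | E) ≈ 0.843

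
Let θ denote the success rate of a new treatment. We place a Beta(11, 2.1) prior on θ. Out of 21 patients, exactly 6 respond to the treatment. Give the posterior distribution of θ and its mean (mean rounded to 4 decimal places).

The binomial likelihood is conjugate to the Beta prior: with 6 successes and 15 failures, the posterior is Beta(11+6, 2.1+15) = Beta(17, 17.1).
Posterior mean = α/(α+β) = 17/34.1 = 0.4985.

Posterior: Beta(17, 17.1); mean ≈ 0.4985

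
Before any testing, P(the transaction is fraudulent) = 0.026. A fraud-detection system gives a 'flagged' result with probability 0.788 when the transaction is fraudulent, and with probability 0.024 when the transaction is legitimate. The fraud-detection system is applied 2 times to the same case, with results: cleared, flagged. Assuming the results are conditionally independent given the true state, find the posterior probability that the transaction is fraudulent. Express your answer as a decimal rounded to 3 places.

Posterior P(H) ≈ 0.160

Let H be the event that the transaction is fraudulent; start with P(H) = 0.026. P('flagged'|H) = 0.788, P('flagged'|¬H) = 0.024.
Update on result 1 ('cleared'): P(H) ← 0.212·0.0260 / (0.212·0.0260 + 0.976·0.9740) = 0.0055120/0.95614 = 0.0058.
Update on result 2 ('flagged'): P(H) ← 0.788·0.0058 / (0.788·0.0058 + 0.024·0.9942) = 0.0045427/0.028404 = 0.1599.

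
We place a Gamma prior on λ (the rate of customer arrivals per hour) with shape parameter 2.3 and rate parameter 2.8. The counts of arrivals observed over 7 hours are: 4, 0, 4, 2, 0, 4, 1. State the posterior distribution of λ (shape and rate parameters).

The Poisson likelihood adds the total count to the shape and the number of exposure periods to the rate. Here ∑xᵢ = 15 and n = 7, so shape 2.3→17.3 and rate 2.8→9.8.

Posterior: Gamma(shape=17.3, rate=9.8)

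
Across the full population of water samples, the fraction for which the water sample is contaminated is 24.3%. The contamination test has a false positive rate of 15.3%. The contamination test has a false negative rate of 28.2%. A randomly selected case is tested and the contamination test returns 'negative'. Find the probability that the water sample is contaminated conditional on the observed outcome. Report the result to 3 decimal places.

Let H be the event that the water sample is contaminated. P(H) = 0.243, so P(¬H) = 0.757. With E the 'negative' result, P(E|H) = 0.282 and P(E|¬H) = 0.847.
P(E) = 0.282·0.243 + 0.847·0.757 = 0.068526 + 0.64118 = 0.70970.
By Bayes' theorem, P(H|E) = 0.068526 / 0.70970 = 0.097.

P(H | E) ≈ 0.097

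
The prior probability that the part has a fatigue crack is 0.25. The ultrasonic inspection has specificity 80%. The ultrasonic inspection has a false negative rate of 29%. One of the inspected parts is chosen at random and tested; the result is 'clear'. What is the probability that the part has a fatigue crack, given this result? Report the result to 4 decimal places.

Write H for 'the part has a fatigue crack'. Prior odds H:¬H = 0.25/0.75 = 0.33333. For the 'clear' outcome, the likelihood ratio is 0.29/0.8 = 0.36250.
Posterior odds = 0.33333 × 0.36250 = 0.12083, so P(H|E) = 0.12083/(1+0.12083) = 0.1078.

P(H | E) ≈ 0.1078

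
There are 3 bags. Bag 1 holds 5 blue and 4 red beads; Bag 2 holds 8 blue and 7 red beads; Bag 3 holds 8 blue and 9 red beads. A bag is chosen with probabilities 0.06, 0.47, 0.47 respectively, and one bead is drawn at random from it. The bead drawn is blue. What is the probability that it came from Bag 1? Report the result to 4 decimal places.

P(blue|Bag 1) = 0.5556; P(blue|Bag 2) = 0.5333; P(blue|Bag 3) = 0.4706.
Prior × likelihood for each source: 0.06·0.5556=0.03333, 0.47·0.5333=0.2507, 0.47·0.4706=0.2212. Summing gives P(blue) = 0.50518.
P(Bag 1 | blue) = 0.03333 / 0.50518 = 0.0660.

Posterior probability ≈ 0.0660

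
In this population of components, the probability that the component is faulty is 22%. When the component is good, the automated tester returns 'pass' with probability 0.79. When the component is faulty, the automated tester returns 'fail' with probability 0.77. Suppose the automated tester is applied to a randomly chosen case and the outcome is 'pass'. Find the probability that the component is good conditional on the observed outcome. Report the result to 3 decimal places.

Write H for 'the component is faulty'. Prior odds H:¬H = 0.22/0.78 = 0.28205. For the 'pass' outcome, the likelihood ratio is 0.23/0.79 = 0.29114.
Posterior odds = 0.28205 × 0.29114 = 0.082116, so P(H|E) = 0.082116/(1+0.082116) = 0.076. Then P(¬H|E) = 1 − 0.076 = 0.924.

P(¬H | E) ≈ 0.924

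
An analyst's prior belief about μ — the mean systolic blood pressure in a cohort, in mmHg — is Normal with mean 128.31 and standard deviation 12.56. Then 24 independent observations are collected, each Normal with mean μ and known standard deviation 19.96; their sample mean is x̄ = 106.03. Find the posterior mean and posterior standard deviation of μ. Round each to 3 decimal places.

Posterior mean ≈ 108.151; posterior SD ≈ 3.876

With known σ, the Normal prior is conjugate. Weight on the data is w = (n/σ²)/(n/σ² + 1/τ₀²) = 0.0602407/(0.0602407+0.00633900) = 0.90479.
Posterior mean = w·x̄ + (1−w)·μ₀ = 0.90479·106.03 + 0.095209·128.31 = 108.151. Posterior variance = 1/(0.0602407+0.00633900) = 15.0196, so SD = 3.876.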